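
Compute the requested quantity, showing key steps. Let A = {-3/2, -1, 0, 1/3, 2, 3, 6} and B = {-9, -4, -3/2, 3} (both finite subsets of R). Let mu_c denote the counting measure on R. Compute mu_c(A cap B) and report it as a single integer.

Counting measure on a finite set equals cardinality. mu_c(A cap B) = |A cap B| (elements appearing in both).
Enumerating the elements of A that also lie in B gives 2 element(s).
So mu_c(A cap B) = 2.

2


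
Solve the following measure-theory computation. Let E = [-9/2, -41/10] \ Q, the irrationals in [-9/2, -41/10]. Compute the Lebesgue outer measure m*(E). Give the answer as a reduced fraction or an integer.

The interval I = [-9/2, -41/10] has m(I) = -41/10 - (-9/2) = 2/5 (endpoints are measure-zero, so open/closed/half-open agree). Write I = (I cap Q) u (I \ Q). The rationals in I are countable, so m*(I cap Q) = 0 (cover each rational by intervals whose total length is arbitrarily small). By countable subadditivity m*(I) <= m*(I cap Q) + m*(I \ Q), hence m*(I \ Q) >= m(I) = 2/5. The reverse inequality m*(I \ Q) <= m*(I) = 2/5 is trivial since (I \ Q) is a subset of I. Therefore m*(I \ Q) = 2/5.

2/5


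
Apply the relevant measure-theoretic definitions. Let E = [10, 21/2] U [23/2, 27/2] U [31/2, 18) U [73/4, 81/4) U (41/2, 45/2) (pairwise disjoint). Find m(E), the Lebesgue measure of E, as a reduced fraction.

For pairwise disjoint intervals, m(union_i I_i) = sum_i m(I_i),
and m is invariant under swapping open/closed endpoints (single points have measure 0).
So m(E) = sum_i (b_i - a_i).
  I_1 has length 21/2 - 10 = 1/2.
  I_2 has length 27/2 - 23/2 = 2.
  I_3 has length 18 - 31/2 = 5/2.
  I_4 has length 81/4 - 73/4 = 2.
  I_5 has length 45/2 - 41/2 = 2.
Summing:
  m(E) = 1/2 + 2 + 5/2 + 2 + 2 = 9.

9


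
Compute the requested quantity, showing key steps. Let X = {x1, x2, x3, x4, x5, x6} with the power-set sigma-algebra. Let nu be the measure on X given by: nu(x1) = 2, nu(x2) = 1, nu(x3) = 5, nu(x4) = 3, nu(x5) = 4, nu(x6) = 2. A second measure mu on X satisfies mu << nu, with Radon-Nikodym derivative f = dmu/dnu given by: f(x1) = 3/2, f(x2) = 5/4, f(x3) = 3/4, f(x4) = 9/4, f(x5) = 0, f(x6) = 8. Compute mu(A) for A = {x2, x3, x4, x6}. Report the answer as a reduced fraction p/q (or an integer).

By the defining property of the Radon-Nikodym derivative, for every measurable set A,
  mu(A) = integral_A f dnu.
Since nu is a discrete measure concentrated on the atoms of X, the integral over A reduces to the sum
  mu(A) = sum_{x in A} f(x) * nu({x}).
Computing each term:
  x2: f(x2) * nu(x2) = 5/4 * 1 = 5/4.
  x3: f(x3) * nu(x3) = 3/4 * 5 = 15/4.
  x4: f(x4) * nu(x4) = 9/4 * 3 = 27/4.
  x6: f(x6) * nu(x6) = 8 * 2 = 16.
Summing: mu(A) = 5/4 + 15/4 + 27/4 + 16 = 111/4.

111/4


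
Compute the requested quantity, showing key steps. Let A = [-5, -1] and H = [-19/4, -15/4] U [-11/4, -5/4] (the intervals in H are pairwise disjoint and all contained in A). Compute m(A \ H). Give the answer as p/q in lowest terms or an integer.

The ambient interval has length m(A) = -1 - (-5) = 4.
Since the holes are disjoint and sit inside A, by finite additivity
  m(H) = sum_i (b_i - a_i), and m(A \ H) = m(A) - m(H).
Computing the hole measures:
  m(H_1) = -15/4 - (-19/4) = 1.
  m(H_2) = -5/4 - (-11/4) = 3/2.
Summed: m(H) = 1 + 3/2 = 5/2.
So m(A \ H) = 4 - 5/2 = 3/2.

3/2


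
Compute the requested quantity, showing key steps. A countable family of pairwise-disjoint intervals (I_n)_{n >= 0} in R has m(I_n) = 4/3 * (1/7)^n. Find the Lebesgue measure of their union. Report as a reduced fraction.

By countable additivity of the Lebesgue measure on pairwise disjoint measurable sets,
  m(union_{n >= 0} I_n) = sum_{n >= 0} m(I_n) = sum_{n >= 0} a * r^n,
  with a = 4/3 and r = 1/7.
Since 0 < r = 1/7 < 1, the geometric series converges:
  sum_{n >= 0} a * r^n = a / (1 - r).
  = 4/3 / (1 - 1/7)
  = 4/3 / (6/7)
  = 14/9.

14/9


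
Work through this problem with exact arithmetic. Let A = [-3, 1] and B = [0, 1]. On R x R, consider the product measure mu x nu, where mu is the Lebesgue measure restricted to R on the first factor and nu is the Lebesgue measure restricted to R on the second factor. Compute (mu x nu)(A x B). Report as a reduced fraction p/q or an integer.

For a measurable rectangle A x B, the product measure satisfies
  (mu x nu)(A x B) = mu(A) * nu(B).
  mu(A) = 4.
  nu(B) = 1.
  (mu x nu)(A x B) = 4 * 1 = 4.

4


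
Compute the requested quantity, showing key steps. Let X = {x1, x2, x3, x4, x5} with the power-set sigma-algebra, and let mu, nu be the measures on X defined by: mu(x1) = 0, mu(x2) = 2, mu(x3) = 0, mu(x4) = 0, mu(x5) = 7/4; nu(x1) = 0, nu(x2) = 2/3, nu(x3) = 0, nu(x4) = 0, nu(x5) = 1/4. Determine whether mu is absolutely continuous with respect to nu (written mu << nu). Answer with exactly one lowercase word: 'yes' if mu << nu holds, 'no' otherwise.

mu << nu means: every nu-null measurable set is also mu-null; equivalently, for every atom x, if nu({x}) = 0 then mu({x}) = 0.
Checking each atom:
  x1: nu = 0, mu = 0 -> consistent with mu << nu.
  x2: nu = 2/3 > 0 -> no constraint.
  x3: nu = 0, mu = 0 -> consistent with mu << nu.
  x4: nu = 0, mu = 0 -> consistent with mu << nu.
  x5: nu = 1/4 > 0 -> no constraint.
No atom violates the condition. Therefore mu << nu.

yes


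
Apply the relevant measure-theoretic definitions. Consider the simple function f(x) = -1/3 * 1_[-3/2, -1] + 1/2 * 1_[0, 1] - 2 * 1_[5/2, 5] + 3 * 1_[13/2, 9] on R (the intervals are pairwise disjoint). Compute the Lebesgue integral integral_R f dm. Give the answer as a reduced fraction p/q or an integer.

For a simple function f = sum_i c_i * 1_{A_i} with disjoint A_i,
  integral f dm = sum_i c_i * m(A_i).
Lengths of the A_i:
  m(A_1) = -1 - (-3/2) = 1/2.
  m(A_2) = 1 - 0 = 1.
  m(A_3) = 5 - 5/2 = 5/2.
  m(A_4) = 9 - 13/2 = 5/2.
Contributions c_i * m(A_i):
  (-1/3) * (1/2) = -1/6.
  (1/2) * (1) = 1/2.
  (-2) * (5/2) = -5.
  (3) * (5/2) = 15/2.
Total: -1/6 + 1/2 - 5 + 15/2 = 17/6.

17/6


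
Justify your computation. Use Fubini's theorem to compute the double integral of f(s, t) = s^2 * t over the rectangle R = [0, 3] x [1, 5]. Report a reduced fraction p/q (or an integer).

f(s, t) is a tensor product of a function of s and a function of t, and both factors are bounded continuous (hence Lebesgue integrable) on the rectangle, so Fubini's theorem applies:
  integral_R f d(m x m) = (integral_a1^b1 s^2 ds) * (integral_a2^b2 t dt).
Inner integral in s: integral_{0}^{3} s^2 ds = (3^3 - 0^3)/3
  = 9.
Inner integral in t: integral_{1}^{5} t dt = (5^2 - 1^2)/2
  = 12.
Product: (9) * (12) = 108.

108


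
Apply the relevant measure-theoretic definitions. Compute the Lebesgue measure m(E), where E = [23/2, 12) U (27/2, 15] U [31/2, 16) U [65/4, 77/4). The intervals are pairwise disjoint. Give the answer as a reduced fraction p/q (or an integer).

For pairwise disjoint intervals, m(union_i I_i) = sum_i m(I_i),
and m is invariant under swapping open/closed endpoints (single points have measure 0).
So m(E) = sum_i (b_i - a_i).
  I_1 has length 12 - 23/2 = 1/2.
  I_2 has length 15 - 27/2 = 3/2.
  I_3 has length 16 - 31/2 = 1/2.
  I_4 has length 77/4 - 65/4 = 3.
Summing:
  m(E) = 1/2 + 3/2 + 1/2 + 3 = 11/2.

11/2


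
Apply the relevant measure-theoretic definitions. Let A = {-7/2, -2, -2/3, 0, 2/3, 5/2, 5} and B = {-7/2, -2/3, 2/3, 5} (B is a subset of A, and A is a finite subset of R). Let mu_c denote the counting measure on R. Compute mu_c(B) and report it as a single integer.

Counting measure assigns mu_c(E) = |E| (number of elements) when E is finite.
B has 4 element(s), so mu_c(B) = 4.

4


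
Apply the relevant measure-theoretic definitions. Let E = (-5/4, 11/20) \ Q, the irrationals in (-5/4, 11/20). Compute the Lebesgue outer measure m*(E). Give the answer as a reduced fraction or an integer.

The interval I = (-5/4, 11/20) has m(I) = 11/20 - (-5/4) = 9/5 (endpoints are measure-zero, so open/closed/half-open agree). Write I = (I cap Q) u (I \ Q). The rationals in I are countable, so m*(I cap Q) = 0 (cover each rational by intervals whose total length is arbitrarily small). By countable subadditivity m*(I) <= m*(I cap Q) + m*(I \ Q), hence m*(I \ Q) >= m(I) = 9/5. The reverse inequality m*(I \ Q) <= m*(I) = 9/5 is trivial since (I \ Q) is a subset of I. Therefore m*(I \ Q) = 9/5.

9/5


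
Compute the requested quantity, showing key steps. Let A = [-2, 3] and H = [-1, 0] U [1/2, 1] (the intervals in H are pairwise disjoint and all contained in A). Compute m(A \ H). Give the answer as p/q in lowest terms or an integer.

The ambient interval has length m(A) = 3 - (-2) = 5.
Since the holes are disjoint and sit inside A, by finite additivity
  m(H) = sum_i (b_i - a_i), and m(A \ H) = m(A) - m(H).
Computing the hole measures:
  m(H_1) = 0 - (-1) = 1.
  m(H_2) = 1 - 1/2 = 1/2.
Summed: m(H) = 1 + 1/2 = 3/2.
So m(A \ H) = 5 - 3/2 = 7/2.

7/2


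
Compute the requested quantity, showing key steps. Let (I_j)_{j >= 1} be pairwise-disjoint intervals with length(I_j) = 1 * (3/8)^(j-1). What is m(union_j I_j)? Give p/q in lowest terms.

By countable additivity of the Lebesgue measure on pairwise disjoint measurable sets,
  m(union_{j >= 1} I_j) = sum_{j >= 1} m(I_j) = sum_{j >= 1} a * r^(j-1),
  with a = 1 and r = 3/8.
Since 0 < r = 3/8 < 1, the geometric series converges:
  sum_{j >= 1} a * r^(j-1) = a / (1 - r).
  = 1 / (1 - 3/8)
  = 1 / (5/8)
  = 8/5.

8/5


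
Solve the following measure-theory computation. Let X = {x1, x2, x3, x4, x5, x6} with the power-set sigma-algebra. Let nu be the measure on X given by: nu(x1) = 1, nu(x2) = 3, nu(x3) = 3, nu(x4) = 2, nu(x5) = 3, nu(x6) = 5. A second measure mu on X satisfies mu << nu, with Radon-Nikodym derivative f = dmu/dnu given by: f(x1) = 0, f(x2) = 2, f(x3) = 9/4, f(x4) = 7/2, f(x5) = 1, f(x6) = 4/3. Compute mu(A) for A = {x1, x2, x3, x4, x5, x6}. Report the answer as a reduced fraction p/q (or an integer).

By the defining property of the Radon-Nikodym derivative, for every measurable set A,
  mu(A) = integral_A f dnu.
Since nu is a discrete measure concentrated on the atoms of X, the integral over A reduces to the sum
  mu(A) = sum_{x in A} f(x) * nu({x}).
Computing each term:
  x1: f(x1) * nu(x1) = 0 * 1 = 0.
  x2: f(x2) * nu(x2) = 2 * 3 = 6.
  x3: f(x3) * nu(x3) = 9/4 * 3 = 27/4.
  x4: f(x4) * nu(x4) = 7/2 * 2 = 7.
  x5: f(x5) * nu(x5) = 1 * 3 = 3.
  x6: f(x6) * nu(x6) = 4/3 * 5 = 20/3.
Summing: mu(A) = 0 + 6 + 27/4 + 7 + 3 + 20/3 = 353/12.

353/12


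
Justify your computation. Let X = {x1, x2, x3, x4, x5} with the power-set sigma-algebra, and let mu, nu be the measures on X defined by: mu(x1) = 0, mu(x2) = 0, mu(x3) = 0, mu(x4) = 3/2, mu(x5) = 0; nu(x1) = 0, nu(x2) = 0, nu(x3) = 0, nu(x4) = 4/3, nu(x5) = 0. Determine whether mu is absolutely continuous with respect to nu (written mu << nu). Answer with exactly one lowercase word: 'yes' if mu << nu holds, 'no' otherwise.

mu << nu means: every nu-null measurable set is also mu-null; equivalently, for every atom x, if nu({x}) = 0 then mu({x}) = 0.
Checking each atom:
  x1: nu = 0, mu = 0 -> consistent with mu << nu.
  x2: nu = 0, mu = 0 -> consistent with mu << nu.
  x3: nu = 0, mu = 0 -> consistent with mu << nu.
  x4: nu = 4/3 > 0 -> no constraint.
  x5: nu = 0, mu = 0 -> consistent with mu << nu.
No atom violates the condition. Therefore mu << nu.

yes


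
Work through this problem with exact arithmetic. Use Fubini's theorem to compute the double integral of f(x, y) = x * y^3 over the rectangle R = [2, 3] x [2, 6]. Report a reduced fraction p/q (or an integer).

f(x, y) is a tensor product of a function of x and a function of y, and both factors are bounded continuous (hence Lebesgue integrable) on the rectangle, so Fubini's theorem applies:
  integral_R f d(m x m) = (integral_a1^b1 x dx) * (integral_a2^b2 y^3 dy).
Inner integral in x: integral_{2}^{3} x dx = (3^2 - 2^2)/2
  = 5/2.
Inner integral in y: integral_{2}^{6} y^3 dy = (6^4 - 2^4)/4
  = 320.
Product: (5/2) * (320) = 800.

800


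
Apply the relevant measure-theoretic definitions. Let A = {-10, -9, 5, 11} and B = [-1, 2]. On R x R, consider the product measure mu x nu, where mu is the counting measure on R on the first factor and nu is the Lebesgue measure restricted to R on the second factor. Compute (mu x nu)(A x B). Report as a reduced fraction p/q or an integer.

For a measurable rectangle A x B, the product measure satisfies
  (mu x nu)(A x B) = mu(A) * nu(B).
  mu(A) = 4.
  nu(B) = 3.
  (mu x nu)(A x B) = 4 * 3 = 12.

12


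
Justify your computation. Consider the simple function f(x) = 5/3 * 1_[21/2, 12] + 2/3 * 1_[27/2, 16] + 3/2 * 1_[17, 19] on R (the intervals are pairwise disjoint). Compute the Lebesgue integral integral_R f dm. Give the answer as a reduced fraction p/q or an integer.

For a simple function f = sum_i c_i * 1_{A_i} with disjoint A_i,
  integral f dm = sum_i c_i * m(A_i).
Lengths of the A_i:
  m(A_1) = 12 - 21/2 = 3/2.
  m(A_2) = 16 - 27/2 = 5/2.
  m(A_3) = 19 - 17 = 2.
Contributions c_i * m(A_i):
  (5/3) * (3/2) = 5/2.
  (2/3) * (5/2) = 5/3.
  (3/2) * (2) = 3.
Total: 5/2 + 5/3 + 3 = 43/6.

43/6


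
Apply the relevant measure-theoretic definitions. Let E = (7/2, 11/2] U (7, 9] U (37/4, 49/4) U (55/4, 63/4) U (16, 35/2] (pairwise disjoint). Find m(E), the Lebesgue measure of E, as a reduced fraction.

For pairwise disjoint intervals, m(union_i I_i) = sum_i m(I_i),
and m is invariant under swapping open/closed endpoints (single points have measure 0).
So m(E) = sum_i (b_i - a_i).
  I_1 has length 11/2 - 7/2 = 2.
  I_2 has length 9 - 7 = 2.
  I_3 has length 49/4 - 37/4 = 3.
  I_4 has length 63/4 - 55/4 = 2.
  I_5 has length 35/2 - 16 = 3/2.
Summing:
  m(E) = 2 + 2 + 3 + 2 + 3/2 = 21/2.

21/2


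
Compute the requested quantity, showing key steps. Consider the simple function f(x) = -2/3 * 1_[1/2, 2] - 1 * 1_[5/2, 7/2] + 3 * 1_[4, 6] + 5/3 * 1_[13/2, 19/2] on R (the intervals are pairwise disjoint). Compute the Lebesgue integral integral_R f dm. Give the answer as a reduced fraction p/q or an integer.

For a simple function f = sum_i c_i * 1_{A_i} with disjoint A_i,
  integral f dm = sum_i c_i * m(A_i).
Lengths of the A_i:
  m(A_1) = 2 - 1/2 = 3/2.
  m(A_2) = 7/2 - 5/2 = 1.
  m(A_3) = 6 - 4 = 2.
  m(A_4) = 19/2 - 13/2 = 3.
Contributions c_i * m(A_i):
  (-2/3) * (3/2) = -1.
  (-1) * (1) = -1.
  (3) * (2) = 6.
  (5/3) * (3) = 5.
Total: -1 - 1 + 6 + 5 = 9.

9


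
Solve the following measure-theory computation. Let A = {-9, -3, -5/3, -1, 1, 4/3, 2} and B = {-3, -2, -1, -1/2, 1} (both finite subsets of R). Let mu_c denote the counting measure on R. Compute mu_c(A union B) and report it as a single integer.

Counting measure on a finite set equals cardinality. By inclusion-exclusion, |A union B| = |A| + |B| - |A cap B|.
|A| = 7, |B| = 5, |A cap B| = 3.
So mu_c(A union B) = 7 + 5 - 3 = 9.

9


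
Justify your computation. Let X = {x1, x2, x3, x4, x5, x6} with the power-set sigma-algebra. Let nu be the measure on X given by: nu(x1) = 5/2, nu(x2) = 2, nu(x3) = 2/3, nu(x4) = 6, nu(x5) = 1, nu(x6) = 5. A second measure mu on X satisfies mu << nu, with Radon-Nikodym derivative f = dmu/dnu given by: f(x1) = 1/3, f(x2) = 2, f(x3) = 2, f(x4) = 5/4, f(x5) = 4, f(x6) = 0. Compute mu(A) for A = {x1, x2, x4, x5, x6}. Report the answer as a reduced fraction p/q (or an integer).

By the defining property of the Radon-Nikodym derivative, for every measurable set A,
  mu(A) = integral_A f dnu.
Since nu is a discrete measure concentrated on the atoms of X, the integral over A reduces to the sum
  mu(A) = sum_{x in A} f(x) * nu({x}).
Computing each term:
  x1: f(x1) * nu(x1) = 1/3 * 5/2 = 5/6.
  x2: f(x2) * nu(x2) = 2 * 2 = 4.
  x4: f(x4) * nu(x4) = 5/4 * 6 = 15/2.
  x5: f(x5) * nu(x5) = 4 * 1 = 4.
  x6: f(x6) * nu(x6) = 0 * 5 = 0.
Summing: mu(A) = 5/6 + 4 + 15/2 + 4 + 0 = 49/3.

49/3


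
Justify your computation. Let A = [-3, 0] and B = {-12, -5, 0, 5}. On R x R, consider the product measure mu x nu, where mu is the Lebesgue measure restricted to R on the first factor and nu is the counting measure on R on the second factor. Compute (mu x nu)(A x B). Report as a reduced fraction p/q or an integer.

For a measurable rectangle A x B, the product measure satisfies
  (mu x nu)(A x B) = mu(A) * nu(B).
  mu(A) = 3.
  nu(B) = 4.
  (mu x nu)(A x B) = 3 * 4 = 12.

12


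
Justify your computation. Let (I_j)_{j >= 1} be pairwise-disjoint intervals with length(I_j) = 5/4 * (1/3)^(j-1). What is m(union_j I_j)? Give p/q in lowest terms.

By countable additivity of the Lebesgue measure on pairwise disjoint measurable sets,
  m(union_{j >= 1} I_j) = sum_{j >= 1} m(I_j) = sum_{j >= 1} a * r^(j-1),
  with a = 5/4 and r = 1/3.
Since 0 < r = 1/3 < 1, the geometric series converges:
  sum_{j >= 1} a * r^(j-1) = a / (1 - r).
  = 5/4 / (1 - 1/3)
  = 5/4 / (2/3)
  = 15/8.

15/8


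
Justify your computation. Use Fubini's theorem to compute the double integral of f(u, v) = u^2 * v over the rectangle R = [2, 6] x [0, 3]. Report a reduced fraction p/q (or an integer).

f(u, v) is a tensor product of a function of u and a function of v, and both factors are bounded continuous (hence Lebesgue integrable) on the rectangle, so Fubini's theorem applies:
  integral_R f d(m x m) = (integral_a1^b1 u^2 du) * (integral_a2^b2 v dv).
Inner integral in u: integral_{2}^{6} u^2 du = (6^3 - 2^3)/3
  = 208/3.
Inner integral in v: integral_{0}^{3} v dv = (3^2 - 0^2)/2
  = 9/2.
Product: (208/3) * (9/2) = 312.

312


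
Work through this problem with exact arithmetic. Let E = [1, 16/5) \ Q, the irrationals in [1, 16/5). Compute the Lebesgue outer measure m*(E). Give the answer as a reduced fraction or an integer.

The interval I = [1, 16/5) has m(I) = 16/5 - 1 = 11/5 (endpoints are measure-zero, so open/closed/half-open agree). Write I = (I cap Q) u (I \ Q). The rationals in I are countable, so m*(I cap Q) = 0 (cover each rational by intervals whose total length is arbitrarily small). By countable subadditivity m*(I) <= m*(I cap Q) + m*(I \ Q), hence m*(I \ Q) >= m(I) = 11/5. The reverse inequality m*(I \ Q) <= m*(I) = 11/5 is trivial since (I \ Q) is a subset of I. Therefore m*(I \ Q) = 11/5.

11/5


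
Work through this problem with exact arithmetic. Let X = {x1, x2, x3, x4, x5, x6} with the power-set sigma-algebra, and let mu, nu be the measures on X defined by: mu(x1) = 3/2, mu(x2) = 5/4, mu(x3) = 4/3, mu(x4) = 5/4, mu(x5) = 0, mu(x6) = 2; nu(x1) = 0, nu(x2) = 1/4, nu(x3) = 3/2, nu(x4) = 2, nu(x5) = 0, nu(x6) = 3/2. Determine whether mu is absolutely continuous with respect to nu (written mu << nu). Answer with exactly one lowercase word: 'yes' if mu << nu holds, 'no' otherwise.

mu << nu means: every nu-null measurable set is also mu-null; equivalently, for every atom x, if nu({x}) = 0 then mu({x}) = 0.
Checking each atom:
  x1: nu = 0, mu = 3/2 > 0 -> violates mu << nu.
  x2: nu = 1/4 > 0 -> no constraint.
  x3: nu = 3/2 > 0 -> no constraint.
  x4: nu = 2 > 0 -> no constraint.
  x5: nu = 0, mu = 0 -> consistent with mu << nu.
  x6: nu = 3/2 > 0 -> no constraint.
The atom(s) x1 violate the condition (nu = 0 but mu > 0). Therefore mu is NOT absolutely continuous w.r.t. nu.

no


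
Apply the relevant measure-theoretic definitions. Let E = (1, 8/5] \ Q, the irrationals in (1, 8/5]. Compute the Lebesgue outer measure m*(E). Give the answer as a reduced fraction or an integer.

The interval I = (1, 8/5] has m(I) = 8/5 - 1 = 3/5 (endpoints are measure-zero, so open/closed/half-open agree). Write I = (I cap Q) u (I \ Q). The rationals in I are countable, so m*(I cap Q) = 0 (cover each rational by intervals whose total length is arbitrarily small). By countable subadditivity m*(I) <= m*(I cap Q) + m*(I \ Q), hence m*(I \ Q) >= m(I) = 3/5. The reverse inequality m*(I \ Q) <= m*(I) = 3/5 is trivial since (I \ Q) is a subset of I. Therefore m*(I \ Q) = 3/5.

3/5


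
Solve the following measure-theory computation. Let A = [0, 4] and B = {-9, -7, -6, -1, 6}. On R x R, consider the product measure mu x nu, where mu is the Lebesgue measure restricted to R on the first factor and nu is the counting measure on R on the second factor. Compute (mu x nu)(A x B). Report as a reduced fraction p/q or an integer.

For a measurable rectangle A x B, the product measure satisfies
  (mu x nu)(A x B) = mu(A) * nu(B).
  mu(A) = 4.
  nu(B) = 5.
  (mu x nu)(A x B) = 4 * 5 = 20.

20


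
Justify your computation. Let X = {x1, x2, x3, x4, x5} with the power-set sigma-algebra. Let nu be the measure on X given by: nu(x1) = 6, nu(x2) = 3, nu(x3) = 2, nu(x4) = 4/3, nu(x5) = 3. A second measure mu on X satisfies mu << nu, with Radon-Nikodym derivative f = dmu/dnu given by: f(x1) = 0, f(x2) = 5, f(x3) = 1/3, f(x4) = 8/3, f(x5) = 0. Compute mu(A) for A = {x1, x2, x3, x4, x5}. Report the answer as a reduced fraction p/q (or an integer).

By the defining property of the Radon-Nikodym derivative, for every measurable set A,
  mu(A) = integral_A f dnu.
Since nu is a discrete measure concentrated on the atoms of X, the integral over A reduces to the sum
  mu(A) = sum_{x in A} f(x) * nu({x}).
Computing each term:
  x1: f(x1) * nu(x1) = 0 * 6 = 0.
  x2: f(x2) * nu(x2) = 5 * 3 = 15.
  x3: f(x3) * nu(x3) = 1/3 * 2 = 2/3.
  x4: f(x4) * nu(x4) = 8/3 * 4/3 = 32/9.
  x5: f(x5) * nu(x5) = 0 * 3 = 0.
Summing: mu(A) = 0 + 15 + 2/3 + 32/9 + 0 = 173/9.

173/9


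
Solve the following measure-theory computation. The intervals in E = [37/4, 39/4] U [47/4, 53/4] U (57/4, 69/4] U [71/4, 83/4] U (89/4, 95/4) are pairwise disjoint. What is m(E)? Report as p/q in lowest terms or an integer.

For pairwise disjoint intervals, m(union_i I_i) = sum_i m(I_i),
and m is invariant under swapping open/closed endpoints (single points have measure 0).
So m(E) = sum_i (b_i - a_i).
  I_1 has length 39/4 - 37/4 = 1/2.
  I_2 has length 53/4 - 47/4 = 3/2.
  I_3 has length 69/4 - 57/4 = 3.
  I_4 has length 83/4 - 71/4 = 3.
  I_5 has length 95/4 - 89/4 = 3/2.
Summing:
  m(E) = 1/2 + 3/2 + 3 + 3 + 3/2 = 19/2.

19/2


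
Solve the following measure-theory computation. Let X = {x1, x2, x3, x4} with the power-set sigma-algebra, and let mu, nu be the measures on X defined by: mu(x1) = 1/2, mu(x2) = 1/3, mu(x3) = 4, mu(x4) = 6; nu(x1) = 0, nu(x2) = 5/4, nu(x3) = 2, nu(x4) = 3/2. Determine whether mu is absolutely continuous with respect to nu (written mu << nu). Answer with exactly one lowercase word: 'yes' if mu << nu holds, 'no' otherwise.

mu << nu means: every nu-null measurable set is also mu-null; equivalently, for every atom x, if nu({x}) = 0 then mu({x}) = 0.
Checking each atom:
  x1: nu = 0, mu = 1/2 > 0 -> violates mu << nu.
  x2: nu = 5/4 > 0 -> no constraint.
  x3: nu = 2 > 0 -> no constraint.
  x4: nu = 3/2 > 0 -> no constraint.
The atom(s) x1 violate the condition (nu = 0 but mu > 0). Therefore mu is NOT absolutely continuous w.r.t. nu.

no


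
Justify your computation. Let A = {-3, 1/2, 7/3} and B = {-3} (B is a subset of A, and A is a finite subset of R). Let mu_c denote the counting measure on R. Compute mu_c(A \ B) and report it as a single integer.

Counting measure assigns mu_c(E) = |E| (number of elements) when E is finite. For B subset A, A \ B is the set of elements of A not in B, so |A \ B| = |A| - |B|.
|A| = 3, |B| = 1, so mu_c(A \ B) = 3 - 1 = 2.

2


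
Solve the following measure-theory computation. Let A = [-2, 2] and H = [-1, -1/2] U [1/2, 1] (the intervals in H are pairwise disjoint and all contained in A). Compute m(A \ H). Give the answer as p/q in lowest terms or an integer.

The ambient interval has length m(A) = 2 - (-2) = 4.
Since the holes are disjoint and sit inside A, by finite additivity
  m(H) = sum_i (b_i - a_i), and m(A \ H) = m(A) - m(H).
Computing the hole measures:
  m(H_1) = -1/2 - (-1) = 1/2.
  m(H_2) = 1 - 1/2 = 1/2.
Summed: m(H) = 1/2 + 1/2 = 1.
So m(A \ H) = 4 - 1 = 3.

3


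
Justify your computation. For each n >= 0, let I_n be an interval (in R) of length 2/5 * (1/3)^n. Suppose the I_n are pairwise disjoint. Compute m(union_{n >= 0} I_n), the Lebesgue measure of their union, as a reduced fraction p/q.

By countable additivity of the Lebesgue measure on pairwise disjoint measurable sets,
  m(union_{n >= 0} I_n) = sum_{n >= 0} m(I_n) = sum_{n >= 0} a * r^n,
  with a = 2/5 and r = 1/3.
Since 0 < r = 1/3 < 1, the geometric series converges:
  sum_{n >= 0} a * r^n = a / (1 - r).
  = 2/5 / (1 - 1/3)
  = 2/5 / (2/3)
  = 3/5.

3/5


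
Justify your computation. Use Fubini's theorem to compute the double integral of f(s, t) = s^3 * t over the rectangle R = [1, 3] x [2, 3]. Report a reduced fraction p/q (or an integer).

f(s, t) is a tensor product of a function of s and a function of t, and both factors are bounded continuous (hence Lebesgue integrable) on the rectangle, so Fubini's theorem applies:
  integral_R f d(m x m) = (integral_a1^b1 s^3 ds) * (integral_a2^b2 t dt).
Inner integral in s: integral_{1}^{3} s^3 ds = (3^4 - 1^4)/4
  = 20.
Inner integral in t: integral_{2}^{3} t dt = (3^2 - 2^2)/2
  = 5/2.
Product: (20) * (5/2) = 50.

50


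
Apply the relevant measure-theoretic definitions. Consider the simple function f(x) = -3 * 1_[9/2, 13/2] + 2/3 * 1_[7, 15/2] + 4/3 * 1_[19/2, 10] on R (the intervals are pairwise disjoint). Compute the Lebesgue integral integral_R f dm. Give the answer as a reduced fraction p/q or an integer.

For a simple function f = sum_i c_i * 1_{A_i} with disjoint A_i,
  integral f dm = sum_i c_i * m(A_i).
Lengths of the A_i:
  m(A_1) = 13/2 - 9/2 = 2.
  m(A_2) = 15/2 - 7 = 1/2.
  m(A_3) = 10 - 19/2 = 1/2.
Contributions c_i * m(A_i):
  (-3) * (2) = -6.
  (2/3) * (1/2) = 1/3.
  (4/3) * (1/2) = 2/3.
Total: -6 + 1/3 + 2/3 = -5.

-5


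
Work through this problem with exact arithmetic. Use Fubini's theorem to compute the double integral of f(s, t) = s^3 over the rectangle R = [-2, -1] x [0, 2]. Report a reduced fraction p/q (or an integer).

f(s, t) is a tensor product of a function of s and a function of t, and both factors are bounded continuous (hence Lebesgue integrable) on the rectangle, so Fubini's theorem applies:
  integral_R f d(m x m) = (integral_a1^b1 s^3 ds) * (integral_a2^b2 1 dt).
Inner integral in s: integral_{-2}^{-1} s^3 ds = ((-1)^4 - (-2)^4)/4
  = -15/4.
Inner integral in t: integral_{0}^{2} 1 dt = (2^1 - 0^1)/1
  = 2.
Product: (-15/4) * (2) = -15/2.

-15/2


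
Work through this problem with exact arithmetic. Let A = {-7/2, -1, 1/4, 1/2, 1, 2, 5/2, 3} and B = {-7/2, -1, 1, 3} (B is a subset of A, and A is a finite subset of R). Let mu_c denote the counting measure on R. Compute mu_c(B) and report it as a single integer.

Counting measure assigns mu_c(E) = |E| (number of elements) when E is finite.
B has 4 element(s), so mu_c(B) = 4.

4


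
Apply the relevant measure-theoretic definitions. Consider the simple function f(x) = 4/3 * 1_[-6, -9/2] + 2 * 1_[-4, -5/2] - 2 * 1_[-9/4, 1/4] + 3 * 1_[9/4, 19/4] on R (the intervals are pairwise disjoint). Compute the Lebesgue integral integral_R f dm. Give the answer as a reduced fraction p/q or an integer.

For a simple function f = sum_i c_i * 1_{A_i} with disjoint A_i,
  integral f dm = sum_i c_i * m(A_i).
Lengths of the A_i:
  m(A_1) = -9/2 - (-6) = 3/2.
  m(A_2) = -5/2 - (-4) = 3/2.
  m(A_3) = 1/4 - (-9/4) = 5/2.
  m(A_4) = 19/4 - 9/4 = 5/2.
Contributions c_i * m(A_i):
  (4/3) * (3/2) = 2.
  (2) * (3/2) = 3.
  (-2) * (5/2) = -5.
  (3) * (5/2) = 15/2.
Total: 2 + 3 - 5 + 15/2 = 15/2.

15/2


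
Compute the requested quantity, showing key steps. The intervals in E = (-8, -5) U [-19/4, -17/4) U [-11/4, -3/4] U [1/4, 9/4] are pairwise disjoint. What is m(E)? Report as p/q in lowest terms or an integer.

For pairwise disjoint intervals, m(union_i I_i) = sum_i m(I_i),
and m is invariant under swapping open/closed endpoints (single points have measure 0).
So m(E) = sum_i (b_i - a_i).
  I_1 has length -5 - (-8) = 3.
  I_2 has length -17/4 - (-19/4) = 1/2.
  I_3 has length -3/4 - (-11/4) = 2.
  I_4 has length 9/4 - 1/4 = 2.
Summing:
  m(E) = 3 + 1/2 + 2 + 2 = 15/2.

15/2


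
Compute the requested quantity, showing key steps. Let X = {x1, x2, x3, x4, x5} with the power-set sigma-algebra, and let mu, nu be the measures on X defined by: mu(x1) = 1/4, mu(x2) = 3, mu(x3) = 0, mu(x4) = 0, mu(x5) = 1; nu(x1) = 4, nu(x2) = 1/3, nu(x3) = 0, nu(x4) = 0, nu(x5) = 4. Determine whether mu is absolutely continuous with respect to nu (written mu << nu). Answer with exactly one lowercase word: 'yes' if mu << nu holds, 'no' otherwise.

mu << nu means: every nu-null measurable set is also mu-null; equivalently, for every atom x, if nu({x}) = 0 then mu({x}) = 0.
Checking each atom:
  x1: nu = 4 > 0 -> no constraint.
  x2: nu = 1/3 > 0 -> no constraint.
  x3: nu = 0, mu = 0 -> consistent with mu << nu.
  x4: nu = 0, mu = 0 -> consistent with mu << nu.
  x5: nu = 4 > 0 -> no constraint.
No atom violates the condition. Therefore mu << nu.

yes


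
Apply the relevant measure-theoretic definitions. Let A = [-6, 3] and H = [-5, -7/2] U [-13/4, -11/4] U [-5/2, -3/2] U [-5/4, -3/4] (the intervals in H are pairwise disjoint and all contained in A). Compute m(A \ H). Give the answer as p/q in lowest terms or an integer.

The ambient interval has length m(A) = 3 - (-6) = 9.
Since the holes are disjoint and sit inside A, by finite additivity
  m(H) = sum_i (b_i - a_i), and m(A \ H) = m(A) - m(H).
Computing the hole measures:
  m(H_1) = -7/2 - (-5) = 3/2.
  m(H_2) = -11/4 - (-13/4) = 1/2.
  m(H_3) = -3/2 - (-5/2) = 1.
  m(H_4) = -3/4 - (-5/4) = 1/2.
Summed: m(H) = 3/2 + 1/2 + 1 + 1/2 = 7/2.
So m(A \ H) = 9 - 7/2 = 11/2.

11/2


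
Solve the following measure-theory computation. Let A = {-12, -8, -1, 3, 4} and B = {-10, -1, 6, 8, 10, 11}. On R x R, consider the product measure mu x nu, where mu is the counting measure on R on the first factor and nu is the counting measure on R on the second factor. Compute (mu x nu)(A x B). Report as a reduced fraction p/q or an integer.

For a measurable rectangle A x B, the product measure satisfies
  (mu x nu)(A x B) = mu(A) * nu(B).
  mu(A) = 5.
  nu(B) = 6.
  (mu x nu)(A x B) = 5 * 6 = 30.

30


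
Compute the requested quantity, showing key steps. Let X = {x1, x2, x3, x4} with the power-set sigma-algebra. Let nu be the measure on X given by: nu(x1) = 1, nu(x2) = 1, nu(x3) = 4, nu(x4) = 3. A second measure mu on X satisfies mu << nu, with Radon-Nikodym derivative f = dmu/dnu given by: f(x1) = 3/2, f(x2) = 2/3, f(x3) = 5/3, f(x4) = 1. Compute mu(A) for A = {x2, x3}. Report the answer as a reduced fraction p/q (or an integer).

By the defining property of the Radon-Nikodym derivative, for every measurable set A,
  mu(A) = integral_A f dnu.
Since nu is a discrete measure concentrated on the atoms of X, the integral over A reduces to the sum
  mu(A) = sum_{x in A} f(x) * nu({x}).
Computing each term:
  x2: f(x2) * nu(x2) = 2/3 * 1 = 2/3.
  x3: f(x3) * nu(x3) = 5/3 * 4 = 20/3.
Summing: mu(A) = 2/3 + 20/3 = 22/3.

22/3


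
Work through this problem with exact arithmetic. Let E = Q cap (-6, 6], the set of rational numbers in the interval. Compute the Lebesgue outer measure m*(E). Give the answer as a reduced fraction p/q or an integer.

Q cap (-6, 6] is countable; list its elements as q_1, q_2, ... . Fix eps > 0 and cover the k-th point by an interval of length eps * 2^(-k). The cover has total length eps * sum_{k>=1} 2^(-k) = eps, so by definition of outer measure m*(Q cap (-6, 6]) <= eps. Since eps was arbitrary and m* >= 0, the outer measure is 0.

0


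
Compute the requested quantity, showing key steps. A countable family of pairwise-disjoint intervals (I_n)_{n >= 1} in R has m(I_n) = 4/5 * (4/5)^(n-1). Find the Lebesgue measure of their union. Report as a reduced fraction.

By countable additivity of the Lebesgue measure on pairwise disjoint measurable sets,
  m(union_{n >= 1} I_n) = sum_{n >= 1} m(I_n) = sum_{n >= 1} a * r^(n-1),
  with a = 4/5 and r = 4/5.
Since 0 < r = 4/5 < 1, the geometric series converges:
  sum_{n >= 1} a * r^(n-1) = a / (1 - r).
  = 4/5 / (1 - 4/5)
  = 4/5 / (1/5)
  = 4.

4


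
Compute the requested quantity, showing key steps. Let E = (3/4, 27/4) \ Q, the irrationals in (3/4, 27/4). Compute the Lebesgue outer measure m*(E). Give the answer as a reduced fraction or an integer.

The interval I = (3/4, 27/4) has m(I) = 27/4 - 3/4 = 6 (endpoints are measure-zero, so open/closed/half-open agree). Write I = (I cap Q) u (I \ Q). The rationals in I are countable, so m*(I cap Q) = 0 (cover each rational by intervals whose total length is arbitrarily small). By countable subadditivity m*(I) <= m*(I cap Q) + m*(I \ Q), hence m*(I \ Q) >= m(I) = 6. The reverse inequality m*(I \ Q) <= m*(I) = 6 is trivial since (I \ Q) is a subset of I. Therefore m*(I \ Q) = 6.

6


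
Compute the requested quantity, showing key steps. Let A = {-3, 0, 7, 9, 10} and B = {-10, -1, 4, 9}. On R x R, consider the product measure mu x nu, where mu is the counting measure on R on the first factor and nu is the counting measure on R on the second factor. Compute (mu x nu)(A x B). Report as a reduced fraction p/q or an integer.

For a measurable rectangle A x B, the product measure satisfies
  (mu x nu)(A x B) = mu(A) * nu(B).
  mu(A) = 5.
  nu(B) = 4.
  (mu x nu)(A x B) = 5 * 4 = 20.

20


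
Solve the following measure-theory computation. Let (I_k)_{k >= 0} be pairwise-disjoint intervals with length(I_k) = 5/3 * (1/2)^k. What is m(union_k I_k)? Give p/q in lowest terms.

By countable additivity of the Lebesgue measure on pairwise disjoint measurable sets,
  m(union_{k >= 0} I_k) = sum_{k >= 0} m(I_k) = sum_{k >= 0} a * r^k,
  with a = 5/3 and r = 1/2.
Since 0 < r = 1/2 < 1, the geometric series converges:
  sum_{k >= 0} a * r^k = a / (1 - r).
  = 5/3 / (1 - 1/2)
  = 5/3 / (1/2)
  = 10/3.

10/3


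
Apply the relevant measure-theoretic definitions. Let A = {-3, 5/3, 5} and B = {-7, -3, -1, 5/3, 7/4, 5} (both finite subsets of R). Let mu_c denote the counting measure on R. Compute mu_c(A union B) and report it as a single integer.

Counting measure on a finite set equals cardinality. By inclusion-exclusion, |A union B| = |A| + |B| - |A cap B|.
|A| = 3, |B| = 6, |A cap B| = 3.
So mu_c(A union B) = 3 + 6 - 3 = 6.

6


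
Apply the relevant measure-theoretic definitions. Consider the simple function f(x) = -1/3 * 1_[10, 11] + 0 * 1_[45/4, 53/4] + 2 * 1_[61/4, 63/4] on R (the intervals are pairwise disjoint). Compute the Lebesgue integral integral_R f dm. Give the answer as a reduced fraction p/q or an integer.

For a simple function f = sum_i c_i * 1_{A_i} with disjoint A_i,
  integral f dm = sum_i c_i * m(A_i).
Lengths of the A_i:
  m(A_1) = 11 - 10 = 1.
  m(A_2) = 53/4 - 45/4 = 2.
  m(A_3) = 63/4 - 61/4 = 1/2.
Contributions c_i * m(A_i):
  (-1/3) * (1) = -1/3.
  (0) * (2) = 0.
  (2) * (1/2) = 1.
Total: -1/3 + 0 + 1 = 2/3.

2/3


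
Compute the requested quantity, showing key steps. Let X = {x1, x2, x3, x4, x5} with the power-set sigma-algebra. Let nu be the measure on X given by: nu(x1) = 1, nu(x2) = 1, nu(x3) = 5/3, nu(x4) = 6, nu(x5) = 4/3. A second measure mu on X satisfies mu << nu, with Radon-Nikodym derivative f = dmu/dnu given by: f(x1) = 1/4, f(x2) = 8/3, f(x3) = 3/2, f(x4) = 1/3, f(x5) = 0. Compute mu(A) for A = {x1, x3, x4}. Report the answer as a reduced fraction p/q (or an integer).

By the defining property of the Radon-Nikodym derivative, for every measurable set A,
  mu(A) = integral_A f dnu.
Since nu is a discrete measure concentrated on the atoms of X, the integral over A reduces to the sum
  mu(A) = sum_{x in A} f(x) * nu({x}).
Computing each term:
  x1: f(x1) * nu(x1) = 1/4 * 1 = 1/4.
  x3: f(x3) * nu(x3) = 3/2 * 5/3 = 5/2.
  x4: f(x4) * nu(x4) = 1/3 * 6 = 2.
Summing: mu(A) = 1/4 + 5/2 + 2 = 19/4.

19/4


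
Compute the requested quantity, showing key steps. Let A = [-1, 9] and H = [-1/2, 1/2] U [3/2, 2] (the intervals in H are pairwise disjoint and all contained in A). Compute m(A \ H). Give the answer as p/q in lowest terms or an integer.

The ambient interval has length m(A) = 9 - (-1) = 10.
Since the holes are disjoint and sit inside A, by finite additivity
  m(H) = sum_i (b_i - a_i), and m(A \ H) = m(A) - m(H).
Computing the hole measures:
  m(H_1) = 1/2 - (-1/2) = 1.
  m(H_2) = 2 - 3/2 = 1/2.
Summed: m(H) = 1 + 1/2 = 3/2.
So m(A \ H) = 10 - 3/2 = 17/2.

17/2


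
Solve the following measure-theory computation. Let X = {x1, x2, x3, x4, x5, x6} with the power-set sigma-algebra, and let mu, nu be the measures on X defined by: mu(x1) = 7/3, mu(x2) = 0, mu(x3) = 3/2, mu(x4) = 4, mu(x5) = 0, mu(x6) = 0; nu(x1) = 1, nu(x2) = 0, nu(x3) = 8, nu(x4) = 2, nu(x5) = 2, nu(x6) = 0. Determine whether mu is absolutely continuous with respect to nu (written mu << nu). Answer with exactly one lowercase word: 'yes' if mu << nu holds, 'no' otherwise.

mu << nu means: every nu-null measurable set is also mu-null; equivalently, for every atom x, if nu({x}) = 0 then mu({x}) = 0.
Checking each atom:
  x1: nu = 1 > 0 -> no constraint.
  x2: nu = 0, mu = 0 -> consistent with mu << nu.
  x3: nu = 8 > 0 -> no constraint.
  x4: nu = 2 > 0 -> no constraint.
  x5: nu = 2 > 0 -> no constraint.
  x6: nu = 0, mu = 0 -> consistent with mu << nu.
No atom violates the condition. Therefore mu << nu.

yes


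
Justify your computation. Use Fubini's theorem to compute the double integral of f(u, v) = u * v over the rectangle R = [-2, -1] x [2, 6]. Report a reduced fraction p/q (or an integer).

f(u, v) is a tensor product of a function of u and a function of v, and both factors are bounded continuous (hence Lebesgue integrable) on the rectangle, so Fubini's theorem applies:
  integral_R f d(m x m) = (integral_a1^b1 u du) * (integral_a2^b2 v dv).
Inner integral in u: integral_{-2}^{-1} u du = ((-1)^2 - (-2)^2)/2
  = -3/2.
Inner integral in v: integral_{2}^{6} v dv = (6^2 - 2^2)/2
  = 16.
Product: (-3/2) * (16) = -24.

-24


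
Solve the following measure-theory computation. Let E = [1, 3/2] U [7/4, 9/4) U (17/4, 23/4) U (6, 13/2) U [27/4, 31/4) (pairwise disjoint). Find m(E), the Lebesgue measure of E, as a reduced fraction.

For pairwise disjoint intervals, m(union_i I_i) = sum_i m(I_i),
and m is invariant under swapping open/closed endpoints (single points have measure 0).
So m(E) = sum_i (b_i - a_i).
  I_1 has length 3/2 - 1 = 1/2.
  I_2 has length 9/4 - 7/4 = 1/2.
  I_3 has length 23/4 - 17/4 = 3/2.
  I_4 has length 13/2 - 6 = 1/2.
  I_5 has length 31/4 - 27/4 = 1.
Summing:
  m(E) = 1/2 + 1/2 + 3/2 + 1/2 + 1 = 4.

4


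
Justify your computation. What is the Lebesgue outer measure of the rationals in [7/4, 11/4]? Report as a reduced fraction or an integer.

E = Q cap [7/4, 11/4] is a subset of Q, which is countable. Enumerate Q = {q_1, q_2, ...}; for any eps > 0, cover q_k by the open interval (q_k - eps/2^(k+1), q_k + eps/2^(k+1)), of length eps/2^k. The total cover length is sum_{k>=1} eps/2^k = eps. Hence m*(E) <= m*(Q) <= eps for every eps > 0, and since outer measure is non-negative, m*(E) = 0.

0


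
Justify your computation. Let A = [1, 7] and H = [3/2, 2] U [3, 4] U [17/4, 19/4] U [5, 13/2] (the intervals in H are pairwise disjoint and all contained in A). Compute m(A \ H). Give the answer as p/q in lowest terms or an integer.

The ambient interval has length m(A) = 7 - 1 = 6.
Since the holes are disjoint and sit inside A, by finite additivity
  m(H) = sum_i (b_i - a_i), and m(A \ H) = m(A) - m(H).
Computing the hole measures:
  m(H_1) = 2 - 3/2 = 1/2.
  m(H_2) = 4 - 3 = 1.
  m(H_3) = 19/4 - 17/4 = 1/2.
  m(H_4) = 13/2 - 5 = 3/2.
Summed: m(H) = 1/2 + 1 + 1/2 + 3/2 = 7/2.
So m(A \ H) = 6 - 7/2 = 5/2.

5/2


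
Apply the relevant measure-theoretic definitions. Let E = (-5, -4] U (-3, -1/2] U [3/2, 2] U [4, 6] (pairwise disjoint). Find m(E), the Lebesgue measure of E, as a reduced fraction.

For pairwise disjoint intervals, m(union_i I_i) = sum_i m(I_i),
and m is invariant under swapping open/closed endpoints (single points have measure 0).
So m(E) = sum_i (b_i - a_i).
  I_1 has length -4 - (-5) = 1.
  I_2 has length -1/2 - (-3) = 5/2.
  I_3 has length 2 - 3/2 = 1/2.
  I_4 has length 6 - 4 = 2.
Summing:
  m(E) = 1 + 5/2 + 1/2 + 2 = 6.

6


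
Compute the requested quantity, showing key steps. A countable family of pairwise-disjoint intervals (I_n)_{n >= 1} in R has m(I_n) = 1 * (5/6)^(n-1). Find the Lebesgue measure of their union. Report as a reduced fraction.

By countable additivity of the Lebesgue measure on pairwise disjoint measurable sets,
  m(union_{n >= 1} I_n) = sum_{n >= 1} m(I_n) = sum_{n >= 1} a * r^(n-1),
  with a = 1 and r = 5/6.
Since 0 < r = 5/6 < 1, the geometric series converges:
  sum_{n >= 1} a * r^(n-1) = a / (1 - r).
  = 1 / (1 - 5/6)
  = 1 / (1/6)
  = 6.

6
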